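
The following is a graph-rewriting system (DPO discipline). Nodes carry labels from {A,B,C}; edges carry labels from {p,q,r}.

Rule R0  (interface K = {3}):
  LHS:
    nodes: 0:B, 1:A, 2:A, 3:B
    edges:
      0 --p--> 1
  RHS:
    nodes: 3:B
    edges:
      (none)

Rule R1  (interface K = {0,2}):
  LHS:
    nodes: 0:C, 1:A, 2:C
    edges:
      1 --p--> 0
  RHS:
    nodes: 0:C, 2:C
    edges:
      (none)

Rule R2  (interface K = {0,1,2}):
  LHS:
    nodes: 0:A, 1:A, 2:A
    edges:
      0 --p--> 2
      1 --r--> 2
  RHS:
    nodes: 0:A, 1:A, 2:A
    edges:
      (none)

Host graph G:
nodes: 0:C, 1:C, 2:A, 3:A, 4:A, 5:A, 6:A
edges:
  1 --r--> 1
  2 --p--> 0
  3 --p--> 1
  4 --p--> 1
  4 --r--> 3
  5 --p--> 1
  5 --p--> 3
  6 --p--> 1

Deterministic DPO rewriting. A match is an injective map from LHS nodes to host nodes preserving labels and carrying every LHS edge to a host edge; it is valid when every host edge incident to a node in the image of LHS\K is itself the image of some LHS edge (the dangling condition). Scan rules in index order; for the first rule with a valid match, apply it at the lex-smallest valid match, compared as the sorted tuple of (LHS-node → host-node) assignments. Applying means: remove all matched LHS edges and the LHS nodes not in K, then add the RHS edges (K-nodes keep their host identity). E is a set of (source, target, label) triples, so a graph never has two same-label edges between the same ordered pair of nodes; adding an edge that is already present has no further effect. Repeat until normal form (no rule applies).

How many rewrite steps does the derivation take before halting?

initial: |V|=7 |E|=8  E = 1-r->1 2-p->0 3-p->1 4-p->1 4-r->3 5-p->1 5-p->3 6-p->1
step 1: apply R1 at {0↦0, 1↦2, 2↦1}  → |V|=6 |E|=7  E = 1-r->1 3-p->1 4-p->1 4-r->3 5-p->1 5-p->3 6-p->1
step 2: apply R1 at {0↦1, 1↦6, 2↦0}  → |V|=5 |E|=6  E = 1-r->1 3-p->1 4-p->1 4-r->3 5-p->1 5-p->3
step 3: apply R2 at {0↦5, 1↦4, 2↦3}  → |V|=5 |E|=4  E = 1-r->1 3-p->1 4-p->1 5-p->1
step 4: apply R1 at {0↦1, 1↦3, 2↦0}  → |V|=4 |E|=3  E = 1-r->1 4-p->1 5-p->1
step 5: apply R1 at {0↦1, 1↦4, 2↦0}  → |V|=3 |E|=2  E = 1-r->1 5-p->1
step 6: apply R1 at {0↦1, 1↦5, 2↦0}  → |V|=2 |E|=1  E = 1-r->1
halt: no rule applies after step 6

Answer: 6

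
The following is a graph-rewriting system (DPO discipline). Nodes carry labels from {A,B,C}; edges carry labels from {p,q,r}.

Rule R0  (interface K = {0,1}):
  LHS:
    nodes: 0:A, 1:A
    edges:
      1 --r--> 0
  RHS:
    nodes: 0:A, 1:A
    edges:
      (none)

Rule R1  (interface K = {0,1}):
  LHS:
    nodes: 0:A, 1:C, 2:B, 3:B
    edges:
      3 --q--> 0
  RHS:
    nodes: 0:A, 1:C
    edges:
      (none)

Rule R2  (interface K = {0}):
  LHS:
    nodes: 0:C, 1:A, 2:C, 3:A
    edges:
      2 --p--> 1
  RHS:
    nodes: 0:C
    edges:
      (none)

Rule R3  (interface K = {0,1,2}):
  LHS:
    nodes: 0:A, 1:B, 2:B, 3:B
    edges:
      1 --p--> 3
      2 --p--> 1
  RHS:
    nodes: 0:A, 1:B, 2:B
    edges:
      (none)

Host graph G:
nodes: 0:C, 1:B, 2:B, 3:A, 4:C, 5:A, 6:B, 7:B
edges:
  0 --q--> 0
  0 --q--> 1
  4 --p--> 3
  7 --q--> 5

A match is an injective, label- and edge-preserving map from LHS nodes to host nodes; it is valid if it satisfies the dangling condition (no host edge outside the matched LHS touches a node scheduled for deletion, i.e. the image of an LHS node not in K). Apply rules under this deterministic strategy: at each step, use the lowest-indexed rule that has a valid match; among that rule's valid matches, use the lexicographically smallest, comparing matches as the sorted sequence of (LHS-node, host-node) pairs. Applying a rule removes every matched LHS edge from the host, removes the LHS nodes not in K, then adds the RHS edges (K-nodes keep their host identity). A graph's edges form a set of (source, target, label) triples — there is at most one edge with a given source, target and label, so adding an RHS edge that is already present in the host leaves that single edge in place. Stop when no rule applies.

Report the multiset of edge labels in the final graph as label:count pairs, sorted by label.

[0] host  ⇒  8 nodes, 4 edges  {0-q->0 0-q->1 4-p->3 7-q->5}
[1] R1 @ {0↦5, 1↦0, 2↦2, 3↦7}  ⇒  6 nodes, 3 edges  {0-q->0 0-q->1 4-p->3}
[2] R2 @ {0↦0, 1↦3, 2↦4, 3↦5}  ⇒  3 nodes, 2 edges  {0-q->0 0-q->1}
halt: no rule applies after step 2
NF edges: [(0, 0, 'q'), (0, 1, 'q')]

Answer: q:2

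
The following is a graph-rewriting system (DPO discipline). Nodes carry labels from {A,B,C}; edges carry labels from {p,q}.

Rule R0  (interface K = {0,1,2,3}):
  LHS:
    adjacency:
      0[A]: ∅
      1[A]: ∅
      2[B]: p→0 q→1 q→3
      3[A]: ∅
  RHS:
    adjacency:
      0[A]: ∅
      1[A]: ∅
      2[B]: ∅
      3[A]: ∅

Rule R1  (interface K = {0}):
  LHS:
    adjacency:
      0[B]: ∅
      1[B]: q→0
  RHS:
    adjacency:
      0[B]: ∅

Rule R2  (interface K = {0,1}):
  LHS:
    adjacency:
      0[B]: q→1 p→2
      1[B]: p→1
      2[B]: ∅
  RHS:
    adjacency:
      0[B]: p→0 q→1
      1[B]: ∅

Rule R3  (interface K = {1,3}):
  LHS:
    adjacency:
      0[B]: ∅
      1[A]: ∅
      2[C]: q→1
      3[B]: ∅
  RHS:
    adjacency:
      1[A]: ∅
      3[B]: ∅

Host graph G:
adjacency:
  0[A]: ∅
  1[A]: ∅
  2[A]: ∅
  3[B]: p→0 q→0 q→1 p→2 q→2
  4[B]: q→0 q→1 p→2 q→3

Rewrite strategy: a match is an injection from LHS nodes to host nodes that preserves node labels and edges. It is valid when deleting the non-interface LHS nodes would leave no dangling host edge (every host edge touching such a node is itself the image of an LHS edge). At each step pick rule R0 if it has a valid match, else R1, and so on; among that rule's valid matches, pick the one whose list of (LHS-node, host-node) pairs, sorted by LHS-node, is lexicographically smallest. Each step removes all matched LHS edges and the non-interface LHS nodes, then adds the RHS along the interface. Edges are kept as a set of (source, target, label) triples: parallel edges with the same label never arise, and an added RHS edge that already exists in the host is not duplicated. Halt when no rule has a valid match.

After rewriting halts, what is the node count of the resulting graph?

Answer: 4

Steps:
initial: |V|=5 |E|=9  E = 3-p->0 3-q->0 3-q->1 3-p->2 3-q->2 4-q->0 4-q->1 4-p->2 4-q->3
step 1: apply R0 at {0↦0, 1↦1, 2↦3, 3↦2}  → |V|=5 |E|=6  E = 3-q->0 3-p->2 4-q->0 4-q->1 4-p->2 4-q->3
step 2: apply R0 at {0↦2, 1↦0, 2↦4, 3↦1}  → |V|=5 |E|=3  E = 3-q->0 3-p->2 4-q->3
step 3: apply R1 at {0↦3, 1↦4}  → |V|=4 |E|=2  E = 3-q->0 3-p->2
halt: no rule applies after step 3
NF nodes: {0:A, 1:A, 2:A, 3:B}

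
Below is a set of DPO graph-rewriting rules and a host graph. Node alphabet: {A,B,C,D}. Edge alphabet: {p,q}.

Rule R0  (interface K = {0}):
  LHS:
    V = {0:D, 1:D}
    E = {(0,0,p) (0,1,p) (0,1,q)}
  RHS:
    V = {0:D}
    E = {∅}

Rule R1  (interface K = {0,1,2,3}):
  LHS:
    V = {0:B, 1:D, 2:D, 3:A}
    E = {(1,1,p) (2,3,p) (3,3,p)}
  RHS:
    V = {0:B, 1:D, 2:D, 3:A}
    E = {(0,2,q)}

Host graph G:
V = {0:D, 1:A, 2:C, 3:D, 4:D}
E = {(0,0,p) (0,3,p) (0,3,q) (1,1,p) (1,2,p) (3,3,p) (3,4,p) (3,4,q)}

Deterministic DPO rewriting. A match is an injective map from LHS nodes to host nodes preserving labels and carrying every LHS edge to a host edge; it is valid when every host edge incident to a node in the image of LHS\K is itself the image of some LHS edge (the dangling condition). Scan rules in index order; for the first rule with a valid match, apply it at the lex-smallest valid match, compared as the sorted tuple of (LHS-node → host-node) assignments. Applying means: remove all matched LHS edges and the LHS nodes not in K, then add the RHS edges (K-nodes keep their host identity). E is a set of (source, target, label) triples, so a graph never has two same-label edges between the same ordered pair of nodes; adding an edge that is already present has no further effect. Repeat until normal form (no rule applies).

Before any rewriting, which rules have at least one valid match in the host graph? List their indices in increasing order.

Answer: [R0]

Rewrite trace:
R0: 1 valid match — {0↦3, 1↦4}
R1: no valid match — LHS pattern not found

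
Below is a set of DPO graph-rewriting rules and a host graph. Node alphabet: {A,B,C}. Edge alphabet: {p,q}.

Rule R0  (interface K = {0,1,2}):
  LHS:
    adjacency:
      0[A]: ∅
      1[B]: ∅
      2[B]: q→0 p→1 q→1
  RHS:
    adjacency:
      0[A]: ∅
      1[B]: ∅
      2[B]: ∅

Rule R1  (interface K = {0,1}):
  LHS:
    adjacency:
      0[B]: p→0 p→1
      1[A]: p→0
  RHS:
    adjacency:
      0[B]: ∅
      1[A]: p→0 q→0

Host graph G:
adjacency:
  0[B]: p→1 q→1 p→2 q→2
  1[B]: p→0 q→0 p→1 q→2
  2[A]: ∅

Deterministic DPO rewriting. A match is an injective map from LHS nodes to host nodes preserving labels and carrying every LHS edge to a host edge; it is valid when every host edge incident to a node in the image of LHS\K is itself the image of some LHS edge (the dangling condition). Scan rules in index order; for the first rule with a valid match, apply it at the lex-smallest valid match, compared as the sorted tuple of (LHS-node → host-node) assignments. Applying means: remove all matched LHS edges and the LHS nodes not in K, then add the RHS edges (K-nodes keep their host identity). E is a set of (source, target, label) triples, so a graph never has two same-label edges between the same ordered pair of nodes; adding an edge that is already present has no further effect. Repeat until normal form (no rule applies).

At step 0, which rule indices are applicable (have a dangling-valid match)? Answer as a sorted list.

R0: 2 valid matches — {0↦2, 1↦0, 2↦1}, {0↦2, 1↦1, 2↦0}
R1: no valid match — LHS pattern not found

Answer: [R0]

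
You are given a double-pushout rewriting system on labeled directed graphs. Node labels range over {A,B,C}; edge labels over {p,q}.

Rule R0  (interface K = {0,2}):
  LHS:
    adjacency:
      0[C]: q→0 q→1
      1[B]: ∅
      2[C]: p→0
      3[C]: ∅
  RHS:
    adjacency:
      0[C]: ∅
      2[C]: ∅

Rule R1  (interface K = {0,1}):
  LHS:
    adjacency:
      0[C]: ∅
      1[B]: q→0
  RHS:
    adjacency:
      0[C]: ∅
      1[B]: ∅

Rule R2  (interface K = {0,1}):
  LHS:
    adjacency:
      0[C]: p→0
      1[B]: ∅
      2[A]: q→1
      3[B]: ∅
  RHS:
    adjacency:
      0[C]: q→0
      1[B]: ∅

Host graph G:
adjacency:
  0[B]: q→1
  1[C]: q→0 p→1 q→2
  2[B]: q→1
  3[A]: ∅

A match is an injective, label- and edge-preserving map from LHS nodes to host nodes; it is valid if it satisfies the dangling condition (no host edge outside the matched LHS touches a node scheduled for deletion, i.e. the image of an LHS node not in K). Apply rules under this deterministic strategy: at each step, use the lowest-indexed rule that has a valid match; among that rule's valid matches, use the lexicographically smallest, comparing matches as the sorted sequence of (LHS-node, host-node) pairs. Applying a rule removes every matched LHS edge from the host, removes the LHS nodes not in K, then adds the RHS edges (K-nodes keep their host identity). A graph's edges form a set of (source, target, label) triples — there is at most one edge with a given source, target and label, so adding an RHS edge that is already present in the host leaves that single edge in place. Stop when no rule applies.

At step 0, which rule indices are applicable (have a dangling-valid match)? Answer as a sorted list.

Answer: [R1]

Derivation:
R0: no valid match — LHS pattern not found
R1: 2 valid matches — {0↦1, 1↦0}, {0↦1, 1↦2}
R2: no valid match — LHS pattern not found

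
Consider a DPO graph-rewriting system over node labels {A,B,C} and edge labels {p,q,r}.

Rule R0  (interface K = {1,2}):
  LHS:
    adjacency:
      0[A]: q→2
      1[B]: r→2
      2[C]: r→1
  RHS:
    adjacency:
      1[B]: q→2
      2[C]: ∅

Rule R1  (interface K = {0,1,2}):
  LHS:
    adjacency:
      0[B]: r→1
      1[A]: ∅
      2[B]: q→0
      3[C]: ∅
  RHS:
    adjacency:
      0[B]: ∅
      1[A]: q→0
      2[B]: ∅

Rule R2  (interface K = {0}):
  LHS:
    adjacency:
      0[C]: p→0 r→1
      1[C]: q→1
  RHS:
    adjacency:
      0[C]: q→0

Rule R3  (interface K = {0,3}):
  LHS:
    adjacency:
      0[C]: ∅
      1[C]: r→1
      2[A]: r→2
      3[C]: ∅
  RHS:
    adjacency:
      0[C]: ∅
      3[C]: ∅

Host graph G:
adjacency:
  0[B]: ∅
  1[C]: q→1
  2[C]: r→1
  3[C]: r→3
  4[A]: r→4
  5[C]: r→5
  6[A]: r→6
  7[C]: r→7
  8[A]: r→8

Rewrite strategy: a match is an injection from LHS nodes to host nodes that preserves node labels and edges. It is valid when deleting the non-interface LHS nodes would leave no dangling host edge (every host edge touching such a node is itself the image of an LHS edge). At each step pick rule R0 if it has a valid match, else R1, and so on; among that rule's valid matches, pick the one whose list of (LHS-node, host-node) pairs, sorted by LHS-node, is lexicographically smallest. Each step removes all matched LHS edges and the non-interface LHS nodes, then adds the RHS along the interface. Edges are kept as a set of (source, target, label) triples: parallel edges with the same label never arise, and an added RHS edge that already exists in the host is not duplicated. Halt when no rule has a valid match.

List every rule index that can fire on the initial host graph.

R0: no valid match — LHS pattern not found
R1: no valid match — LHS pattern not found
R2: no valid match — LHS pattern not found
R3: 108 valid matches — {0↦1, 1↦3, 2↦4, 3↦2}, {0↦1, 1↦3, 2↦4, 3↦5}, {0↦1, 1↦3, 2↦4, 3↦7} (+105 more)

Answer: [R3]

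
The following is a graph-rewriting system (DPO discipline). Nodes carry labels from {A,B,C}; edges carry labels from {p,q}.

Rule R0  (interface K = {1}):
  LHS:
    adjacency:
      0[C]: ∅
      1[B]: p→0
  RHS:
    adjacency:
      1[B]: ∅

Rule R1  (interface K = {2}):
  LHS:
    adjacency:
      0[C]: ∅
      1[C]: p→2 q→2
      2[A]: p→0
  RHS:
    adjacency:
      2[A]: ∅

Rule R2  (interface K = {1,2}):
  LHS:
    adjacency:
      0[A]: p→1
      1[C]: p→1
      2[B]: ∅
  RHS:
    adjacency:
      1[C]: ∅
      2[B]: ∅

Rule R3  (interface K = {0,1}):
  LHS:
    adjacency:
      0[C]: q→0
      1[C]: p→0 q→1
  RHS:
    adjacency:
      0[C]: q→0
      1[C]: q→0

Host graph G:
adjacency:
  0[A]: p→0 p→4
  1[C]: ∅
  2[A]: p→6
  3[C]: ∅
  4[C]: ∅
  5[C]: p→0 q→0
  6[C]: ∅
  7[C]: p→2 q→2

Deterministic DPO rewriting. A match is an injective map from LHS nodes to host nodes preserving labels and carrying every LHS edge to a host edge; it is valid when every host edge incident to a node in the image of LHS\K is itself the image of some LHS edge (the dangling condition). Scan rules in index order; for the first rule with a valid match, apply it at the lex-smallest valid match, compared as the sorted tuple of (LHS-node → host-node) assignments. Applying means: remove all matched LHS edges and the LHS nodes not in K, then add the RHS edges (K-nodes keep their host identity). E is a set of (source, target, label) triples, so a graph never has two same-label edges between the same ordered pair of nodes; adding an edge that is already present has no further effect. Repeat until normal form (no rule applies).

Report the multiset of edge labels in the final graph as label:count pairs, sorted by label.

Answer: p:1

Steps:
[0] host  ⇒  8 nodes, 7 edges  {0-p->0 0-p->4 2-p->6 5-p->0 5-q->0 7-p->2 7-q->2}
[1] R1 @ {0↦4, 1↦5, 2↦0}  ⇒  6 nodes, 4 edges  {0-p->0 2-p->6 7-p->2 7-q->2}
[2] R1 @ {0↦6, 1↦7, 2↦2}  ⇒  4 nodes, 1 edges  {0-p->0}
normal form: no rule applies after step 2
NF edges: [(0, 0, 'p')]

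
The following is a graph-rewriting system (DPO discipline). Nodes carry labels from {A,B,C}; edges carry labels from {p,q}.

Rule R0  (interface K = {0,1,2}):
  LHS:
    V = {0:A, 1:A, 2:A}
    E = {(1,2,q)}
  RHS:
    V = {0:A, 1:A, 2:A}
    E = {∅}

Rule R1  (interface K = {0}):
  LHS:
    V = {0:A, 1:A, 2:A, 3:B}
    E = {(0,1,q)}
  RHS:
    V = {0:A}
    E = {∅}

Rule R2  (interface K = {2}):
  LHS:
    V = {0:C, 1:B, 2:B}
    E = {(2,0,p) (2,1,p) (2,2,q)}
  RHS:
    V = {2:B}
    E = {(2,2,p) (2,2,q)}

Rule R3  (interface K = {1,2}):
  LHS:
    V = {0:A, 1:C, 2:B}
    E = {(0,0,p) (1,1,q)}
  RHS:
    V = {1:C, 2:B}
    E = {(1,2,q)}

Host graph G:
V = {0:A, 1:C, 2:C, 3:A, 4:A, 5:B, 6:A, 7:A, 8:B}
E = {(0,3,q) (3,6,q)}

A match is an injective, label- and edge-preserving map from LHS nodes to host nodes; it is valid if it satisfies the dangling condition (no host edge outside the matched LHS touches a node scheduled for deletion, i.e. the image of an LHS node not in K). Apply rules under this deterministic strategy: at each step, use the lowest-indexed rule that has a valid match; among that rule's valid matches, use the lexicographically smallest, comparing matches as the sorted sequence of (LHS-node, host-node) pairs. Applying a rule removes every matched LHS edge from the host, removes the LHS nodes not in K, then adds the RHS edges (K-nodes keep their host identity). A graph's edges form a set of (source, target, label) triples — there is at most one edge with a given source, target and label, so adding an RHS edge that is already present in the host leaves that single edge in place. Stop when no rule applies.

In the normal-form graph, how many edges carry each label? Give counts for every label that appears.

initial: |V|=9 |E|=2  E = 0-q->3 3-q->6
step 1: apply R0 at {0↦0, 1↦3, 2↦6}  → |V|=9 |E|=1  E = 0-q->3
step 2: apply R0 at {0↦4, 1↦0, 2↦3}  → |V|=9 |E|=0  E = ∅
halt: no rule applies after step 2
NF edges: []

Answer: (no edges)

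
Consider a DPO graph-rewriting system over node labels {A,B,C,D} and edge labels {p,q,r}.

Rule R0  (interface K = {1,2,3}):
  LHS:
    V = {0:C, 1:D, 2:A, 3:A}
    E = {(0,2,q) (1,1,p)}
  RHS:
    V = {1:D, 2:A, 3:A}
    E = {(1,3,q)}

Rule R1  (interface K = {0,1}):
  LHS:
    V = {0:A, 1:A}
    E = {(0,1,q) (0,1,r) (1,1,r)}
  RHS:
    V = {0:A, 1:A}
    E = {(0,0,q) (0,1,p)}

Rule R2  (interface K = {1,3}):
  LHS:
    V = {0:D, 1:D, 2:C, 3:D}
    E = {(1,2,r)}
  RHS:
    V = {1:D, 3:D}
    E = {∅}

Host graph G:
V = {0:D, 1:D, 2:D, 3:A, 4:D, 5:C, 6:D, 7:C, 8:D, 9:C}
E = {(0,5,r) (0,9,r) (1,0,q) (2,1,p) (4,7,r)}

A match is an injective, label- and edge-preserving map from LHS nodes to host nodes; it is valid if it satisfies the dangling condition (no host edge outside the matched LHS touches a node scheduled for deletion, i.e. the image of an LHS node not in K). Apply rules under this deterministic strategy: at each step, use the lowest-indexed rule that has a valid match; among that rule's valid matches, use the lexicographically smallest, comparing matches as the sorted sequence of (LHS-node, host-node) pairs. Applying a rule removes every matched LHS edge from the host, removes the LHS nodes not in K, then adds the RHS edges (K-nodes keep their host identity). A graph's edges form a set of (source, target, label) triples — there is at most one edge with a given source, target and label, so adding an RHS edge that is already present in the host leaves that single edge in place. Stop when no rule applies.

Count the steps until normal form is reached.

initial: |V|=10 |E|=5  E = 0-r->5 0-r->9 1-q->0 2-p->1 4-r->7
step 1: apply R2 at {0↦6, 1↦0, 2↦5, 3↦1}  → |V|=8 |E|=4  E = 0-r->9 1-q->0 2-p->1 4-r->7
step 2: apply R2 at {0↦8, 1↦0, 2↦9, 3↦1}  → |V|=6 |E|=3  E = 1-q->0 2-p->1 4-r->7
final graph: no rule applies after step 2

Answer: 2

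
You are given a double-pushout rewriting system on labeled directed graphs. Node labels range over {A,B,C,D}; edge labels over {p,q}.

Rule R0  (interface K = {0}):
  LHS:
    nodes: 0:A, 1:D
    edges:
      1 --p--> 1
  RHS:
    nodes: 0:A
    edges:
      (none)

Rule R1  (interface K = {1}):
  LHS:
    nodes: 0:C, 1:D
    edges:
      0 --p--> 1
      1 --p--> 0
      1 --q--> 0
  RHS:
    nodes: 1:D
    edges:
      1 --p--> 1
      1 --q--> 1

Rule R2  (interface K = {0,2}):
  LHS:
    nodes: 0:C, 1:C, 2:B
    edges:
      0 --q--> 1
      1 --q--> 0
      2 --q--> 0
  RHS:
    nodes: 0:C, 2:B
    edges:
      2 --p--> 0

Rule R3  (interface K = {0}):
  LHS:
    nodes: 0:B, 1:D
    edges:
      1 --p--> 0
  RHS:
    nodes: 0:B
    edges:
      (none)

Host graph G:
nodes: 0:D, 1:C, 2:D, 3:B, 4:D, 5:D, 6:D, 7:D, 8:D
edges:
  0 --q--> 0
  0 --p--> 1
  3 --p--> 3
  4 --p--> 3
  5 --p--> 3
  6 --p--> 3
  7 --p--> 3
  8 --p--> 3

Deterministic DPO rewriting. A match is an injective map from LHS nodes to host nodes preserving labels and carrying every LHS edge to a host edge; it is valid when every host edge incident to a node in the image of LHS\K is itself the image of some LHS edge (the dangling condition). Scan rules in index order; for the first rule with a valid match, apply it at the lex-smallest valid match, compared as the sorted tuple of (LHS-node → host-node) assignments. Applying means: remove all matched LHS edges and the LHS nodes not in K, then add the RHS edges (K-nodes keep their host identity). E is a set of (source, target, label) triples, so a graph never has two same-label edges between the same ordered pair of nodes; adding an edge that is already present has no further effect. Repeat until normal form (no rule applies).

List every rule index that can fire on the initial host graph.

Answer: [R3]

Steps:
R0: no valid match — LHS pattern not found
R1: no valid match — LHS pattern not found
R2: no valid match — LHS pattern not found
R3: 5 valid matches — {0↦3, 1↦4}, {0↦3, 1↦5}, {0↦3, 1↦6} (+2 more)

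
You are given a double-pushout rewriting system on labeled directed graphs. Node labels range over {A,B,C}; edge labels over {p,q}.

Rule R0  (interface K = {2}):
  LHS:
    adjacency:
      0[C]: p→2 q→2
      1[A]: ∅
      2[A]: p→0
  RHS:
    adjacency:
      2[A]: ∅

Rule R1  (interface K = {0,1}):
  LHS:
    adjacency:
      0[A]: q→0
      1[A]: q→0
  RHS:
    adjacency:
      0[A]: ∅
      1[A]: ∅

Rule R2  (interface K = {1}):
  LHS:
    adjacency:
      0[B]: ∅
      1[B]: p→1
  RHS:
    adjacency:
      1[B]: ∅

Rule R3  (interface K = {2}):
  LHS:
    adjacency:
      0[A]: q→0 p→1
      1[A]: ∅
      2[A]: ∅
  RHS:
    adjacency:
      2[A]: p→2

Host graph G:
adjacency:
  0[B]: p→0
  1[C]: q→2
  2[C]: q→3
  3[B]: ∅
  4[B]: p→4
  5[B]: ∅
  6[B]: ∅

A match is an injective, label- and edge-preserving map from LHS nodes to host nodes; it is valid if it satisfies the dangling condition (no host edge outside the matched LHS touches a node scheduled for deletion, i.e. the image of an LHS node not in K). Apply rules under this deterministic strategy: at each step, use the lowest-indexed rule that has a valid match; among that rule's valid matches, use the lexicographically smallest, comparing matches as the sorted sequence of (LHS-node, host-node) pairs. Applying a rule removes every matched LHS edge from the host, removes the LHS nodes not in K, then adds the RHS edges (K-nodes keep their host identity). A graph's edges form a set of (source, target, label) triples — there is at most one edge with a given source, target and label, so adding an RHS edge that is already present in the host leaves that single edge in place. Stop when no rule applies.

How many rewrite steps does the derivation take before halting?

Answer: 2

Rewrite trace:
start.  V:7 E:4  edges: 0-p->0 1-q->2 2-q->3 4-p->4
1. fire R2 via {0↦5, 1↦0}  →  V:6 E:3  edges: 1-q->2 2-q->3 4-p->4
2. fire R2 via {0↦0, 1↦4}  →  V:5 E:2  edges: 1-q->2 2-q->3
final graph: no rule applies after step 2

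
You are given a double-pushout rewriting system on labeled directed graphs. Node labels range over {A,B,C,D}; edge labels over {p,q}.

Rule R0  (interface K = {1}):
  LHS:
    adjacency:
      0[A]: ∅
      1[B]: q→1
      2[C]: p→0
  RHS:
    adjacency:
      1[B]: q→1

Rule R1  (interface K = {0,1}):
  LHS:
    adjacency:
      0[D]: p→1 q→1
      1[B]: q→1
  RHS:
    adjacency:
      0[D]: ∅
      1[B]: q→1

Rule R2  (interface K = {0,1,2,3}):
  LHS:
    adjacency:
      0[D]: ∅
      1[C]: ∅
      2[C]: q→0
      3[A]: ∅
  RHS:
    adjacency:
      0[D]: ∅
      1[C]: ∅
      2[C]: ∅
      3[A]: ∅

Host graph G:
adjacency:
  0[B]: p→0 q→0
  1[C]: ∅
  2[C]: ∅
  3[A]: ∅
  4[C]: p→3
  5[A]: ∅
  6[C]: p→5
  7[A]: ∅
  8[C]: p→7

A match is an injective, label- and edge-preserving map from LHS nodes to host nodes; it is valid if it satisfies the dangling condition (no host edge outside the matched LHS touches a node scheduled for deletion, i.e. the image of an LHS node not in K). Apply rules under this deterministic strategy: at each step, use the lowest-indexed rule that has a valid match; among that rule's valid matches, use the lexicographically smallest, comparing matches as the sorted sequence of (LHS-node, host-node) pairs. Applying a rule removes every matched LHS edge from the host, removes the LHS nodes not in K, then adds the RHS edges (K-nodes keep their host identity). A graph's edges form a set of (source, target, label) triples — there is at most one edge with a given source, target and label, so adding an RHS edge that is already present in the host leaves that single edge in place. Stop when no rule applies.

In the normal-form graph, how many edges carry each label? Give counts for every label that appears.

[0] host  ⇒  9 nodes, 5 edges  {0-p->0 0-q->0 4-p->3 6-p->5 8-p->7}
[1] R0 @ {0↦3, 1↦0, 2↦4}  ⇒  7 nodes, 4 edges  {0-p->0 0-q->0 6-p->5 8-p->7}
[2] R0 @ {0↦5, 1↦0, 2↦6}  ⇒  5 nodes, 3 edges  {0-p->0 0-q->0 8-p->7}
[3] R0 @ {0↦7, 1↦0, 2↦8}  ⇒  3 nodes, 2 edges  {0-p->0 0-q->0}
final graph: no rule applies after step 3
NF edges: [(0, 0, 'p'), (0, 0, 'q')]

Answer: p:1 q:1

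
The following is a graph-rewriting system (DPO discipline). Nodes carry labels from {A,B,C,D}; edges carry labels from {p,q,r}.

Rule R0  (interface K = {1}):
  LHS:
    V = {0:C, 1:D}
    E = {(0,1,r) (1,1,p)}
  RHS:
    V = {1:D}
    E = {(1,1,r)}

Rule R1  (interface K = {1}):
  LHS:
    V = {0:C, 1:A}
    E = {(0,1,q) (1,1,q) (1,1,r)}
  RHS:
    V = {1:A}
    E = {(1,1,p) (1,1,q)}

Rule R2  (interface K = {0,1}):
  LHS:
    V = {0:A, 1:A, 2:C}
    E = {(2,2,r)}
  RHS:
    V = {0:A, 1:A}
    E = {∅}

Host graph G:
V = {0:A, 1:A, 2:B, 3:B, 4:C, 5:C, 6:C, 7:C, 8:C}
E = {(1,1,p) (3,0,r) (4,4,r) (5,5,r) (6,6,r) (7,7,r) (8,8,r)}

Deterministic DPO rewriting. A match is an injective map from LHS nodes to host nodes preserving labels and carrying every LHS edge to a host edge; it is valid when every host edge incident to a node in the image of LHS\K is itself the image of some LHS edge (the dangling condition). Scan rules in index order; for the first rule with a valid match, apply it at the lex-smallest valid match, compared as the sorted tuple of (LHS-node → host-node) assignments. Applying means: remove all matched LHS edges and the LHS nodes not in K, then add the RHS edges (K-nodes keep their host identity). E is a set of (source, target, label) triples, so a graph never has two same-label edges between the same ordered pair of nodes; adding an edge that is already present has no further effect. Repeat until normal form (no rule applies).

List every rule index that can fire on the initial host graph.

Answer: [R2]

Rewrite trace:
R0: no valid match — LHS pattern not found
R1: no valid match — LHS pattern not found
R2: 10 valid matches — {0↦0, 1↦1, 2↦4}, {0↦0, 1↦1, 2↦5}, {0↦0, 1↦1, 2↦6} (+7 more)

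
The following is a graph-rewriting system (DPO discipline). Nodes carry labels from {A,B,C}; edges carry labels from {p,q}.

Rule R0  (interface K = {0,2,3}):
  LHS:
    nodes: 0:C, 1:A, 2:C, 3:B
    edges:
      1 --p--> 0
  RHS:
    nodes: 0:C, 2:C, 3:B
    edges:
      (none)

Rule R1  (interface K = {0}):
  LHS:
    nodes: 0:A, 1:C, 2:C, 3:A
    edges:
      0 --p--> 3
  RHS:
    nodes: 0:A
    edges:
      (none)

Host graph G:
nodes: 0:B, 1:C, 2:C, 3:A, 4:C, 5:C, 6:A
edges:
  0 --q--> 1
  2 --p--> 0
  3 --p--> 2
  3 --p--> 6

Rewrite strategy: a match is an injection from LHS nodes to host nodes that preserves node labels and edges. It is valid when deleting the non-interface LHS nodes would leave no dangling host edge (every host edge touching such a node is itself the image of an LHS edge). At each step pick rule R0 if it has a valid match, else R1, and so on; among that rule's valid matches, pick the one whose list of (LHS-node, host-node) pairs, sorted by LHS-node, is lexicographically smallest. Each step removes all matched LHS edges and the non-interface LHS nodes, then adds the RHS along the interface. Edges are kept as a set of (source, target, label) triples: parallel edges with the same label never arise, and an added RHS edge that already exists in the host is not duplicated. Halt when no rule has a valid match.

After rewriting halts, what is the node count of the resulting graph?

[0] host  ⇒  7 nodes, 4 edges  {0-q->1 2-p->0 3-p->2 3-p->6}
[1] R1 @ {0↦3, 1↦4, 2↦5, 3↦6}  ⇒  4 nodes, 3 edges  {0-q->1 2-p->0 3-p->2}
[2] R0 @ {0↦2, 1↦3, 2↦1, 3↦0}  ⇒  3 nodes, 2 edges  {0-q->1 2-p->0}
final graph: no rule applies after step 2
NF nodes: {0:B, 1:C, 2:C}

Answer: 3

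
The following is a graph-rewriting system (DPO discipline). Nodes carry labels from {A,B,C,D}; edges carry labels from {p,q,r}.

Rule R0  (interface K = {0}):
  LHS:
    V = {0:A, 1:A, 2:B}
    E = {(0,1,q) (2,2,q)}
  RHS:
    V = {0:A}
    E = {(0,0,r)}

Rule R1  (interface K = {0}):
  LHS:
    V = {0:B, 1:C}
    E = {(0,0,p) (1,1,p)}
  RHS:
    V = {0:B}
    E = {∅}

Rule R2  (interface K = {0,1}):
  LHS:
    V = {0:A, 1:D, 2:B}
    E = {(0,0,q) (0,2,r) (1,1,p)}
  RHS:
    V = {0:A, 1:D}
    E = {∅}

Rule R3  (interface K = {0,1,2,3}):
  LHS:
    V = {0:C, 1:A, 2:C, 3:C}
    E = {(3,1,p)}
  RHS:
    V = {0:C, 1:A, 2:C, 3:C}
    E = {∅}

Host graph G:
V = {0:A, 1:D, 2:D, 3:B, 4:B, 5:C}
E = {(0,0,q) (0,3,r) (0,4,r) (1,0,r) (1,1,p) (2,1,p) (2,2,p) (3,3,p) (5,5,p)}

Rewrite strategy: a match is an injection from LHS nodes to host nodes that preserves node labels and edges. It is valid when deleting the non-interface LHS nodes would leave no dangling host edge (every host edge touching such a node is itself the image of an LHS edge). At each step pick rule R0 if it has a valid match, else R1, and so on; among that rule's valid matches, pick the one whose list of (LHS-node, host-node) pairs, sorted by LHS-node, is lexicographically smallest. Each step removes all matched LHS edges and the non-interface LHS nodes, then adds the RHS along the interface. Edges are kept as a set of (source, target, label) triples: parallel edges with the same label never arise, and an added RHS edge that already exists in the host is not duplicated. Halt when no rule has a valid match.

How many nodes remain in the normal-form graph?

Answer: 4

Steps:
start.  V:6 E:9  edges: 0-q->0 0-r->3 0-r->4 1-r->0 1-p->1 2-p->1 2-p->2 3-p->3 5-p->5
1. fire R1 via {0↦3, 1↦5}  →  V:5 E:7  edges: 0-q->0 0-r->3 0-r->4 1-r->0 1-p->1 2-p->1 2-p->2
2. fire R2 via {0↦0, 1↦1, 2↦3}  →  V:4 E:4  edges: 0-r->4 1-r->0 2-p->1 2-p->2
normal form: no rule applies after step 2
NF nodes: {0:A, 1:D, 2:D, 4:B}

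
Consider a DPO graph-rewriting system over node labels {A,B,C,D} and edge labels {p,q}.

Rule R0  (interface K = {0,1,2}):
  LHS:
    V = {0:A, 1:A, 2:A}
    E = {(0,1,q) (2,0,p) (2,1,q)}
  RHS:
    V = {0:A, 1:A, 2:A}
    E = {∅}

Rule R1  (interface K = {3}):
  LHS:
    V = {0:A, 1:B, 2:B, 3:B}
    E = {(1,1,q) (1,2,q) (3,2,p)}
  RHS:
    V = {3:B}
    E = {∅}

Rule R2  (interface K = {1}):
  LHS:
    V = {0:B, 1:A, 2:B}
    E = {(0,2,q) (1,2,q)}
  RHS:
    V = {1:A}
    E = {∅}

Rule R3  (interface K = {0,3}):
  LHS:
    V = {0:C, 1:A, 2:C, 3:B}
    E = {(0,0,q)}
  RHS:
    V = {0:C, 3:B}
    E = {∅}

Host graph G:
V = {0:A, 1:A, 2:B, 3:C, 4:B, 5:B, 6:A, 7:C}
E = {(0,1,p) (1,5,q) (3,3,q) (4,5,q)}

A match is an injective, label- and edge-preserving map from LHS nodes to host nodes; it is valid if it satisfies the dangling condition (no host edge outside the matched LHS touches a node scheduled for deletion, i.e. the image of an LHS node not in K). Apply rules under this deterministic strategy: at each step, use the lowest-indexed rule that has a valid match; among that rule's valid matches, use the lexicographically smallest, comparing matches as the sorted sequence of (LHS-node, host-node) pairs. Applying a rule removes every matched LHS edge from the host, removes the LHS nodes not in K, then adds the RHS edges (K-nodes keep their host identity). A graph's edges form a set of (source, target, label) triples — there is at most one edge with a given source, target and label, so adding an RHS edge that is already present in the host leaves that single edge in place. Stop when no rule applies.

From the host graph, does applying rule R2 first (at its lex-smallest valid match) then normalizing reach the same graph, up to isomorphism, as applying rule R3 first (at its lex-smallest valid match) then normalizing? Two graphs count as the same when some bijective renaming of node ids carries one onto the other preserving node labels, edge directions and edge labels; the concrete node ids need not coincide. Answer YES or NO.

Answer: YES

Steps:
branch R2-first: apply at {0↦4, 1↦1, 2↦5} → |E|=2, then 1 more step(s) → NF |V|=4 |E|=1 V={0:A, 1:A, 2:B, 3:C} E=0-p->1
branch R3-first: apply at {0↦3, 1↦6, 2↦7, 3↦2} → |E|=3, then 1 more step(s) → NF |V|=4 |E|=1 V={0:A, 1:A, 2:B, 3:C} E=0-p->1
graphs isomorphic (equal up to label-preserving node renaming)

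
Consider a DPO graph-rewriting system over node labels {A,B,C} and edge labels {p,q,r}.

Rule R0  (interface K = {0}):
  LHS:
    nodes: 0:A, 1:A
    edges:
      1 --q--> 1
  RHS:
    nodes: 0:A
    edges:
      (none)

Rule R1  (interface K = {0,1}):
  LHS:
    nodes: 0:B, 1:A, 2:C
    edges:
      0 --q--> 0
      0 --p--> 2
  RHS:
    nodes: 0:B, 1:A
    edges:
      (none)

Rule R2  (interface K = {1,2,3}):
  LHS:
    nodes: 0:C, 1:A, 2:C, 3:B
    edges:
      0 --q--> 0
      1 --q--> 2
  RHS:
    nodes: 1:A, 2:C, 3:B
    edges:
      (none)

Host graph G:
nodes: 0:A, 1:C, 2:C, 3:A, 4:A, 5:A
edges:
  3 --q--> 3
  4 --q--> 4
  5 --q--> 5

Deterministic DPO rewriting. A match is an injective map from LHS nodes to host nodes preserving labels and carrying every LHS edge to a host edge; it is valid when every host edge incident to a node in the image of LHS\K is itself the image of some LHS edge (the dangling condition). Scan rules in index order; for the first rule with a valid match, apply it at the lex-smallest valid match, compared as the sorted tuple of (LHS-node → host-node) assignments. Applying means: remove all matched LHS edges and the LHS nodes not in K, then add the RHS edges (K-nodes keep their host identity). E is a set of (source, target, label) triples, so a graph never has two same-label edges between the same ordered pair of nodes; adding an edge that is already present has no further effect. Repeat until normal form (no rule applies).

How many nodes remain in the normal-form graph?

Answer: 3

Steps:
initial: |V|=6 |E|=3  E = 3-q->3 4-q->4 5-q->5
step 1: apply R0 at {0↦0, 1↦3}  → |V|=5 |E|=2  E = 4-q->4 5-q->5
step 2: apply R0 at {0↦0, 1↦4}  → |V|=4 |E|=1  E = 5-q->5
step 3: apply R0 at {0↦0, 1↦5}  → |V|=3 |E|=0  E = ∅
halt: no rule applies after step 3
NF nodes: {0:A, 1:C, 2:C}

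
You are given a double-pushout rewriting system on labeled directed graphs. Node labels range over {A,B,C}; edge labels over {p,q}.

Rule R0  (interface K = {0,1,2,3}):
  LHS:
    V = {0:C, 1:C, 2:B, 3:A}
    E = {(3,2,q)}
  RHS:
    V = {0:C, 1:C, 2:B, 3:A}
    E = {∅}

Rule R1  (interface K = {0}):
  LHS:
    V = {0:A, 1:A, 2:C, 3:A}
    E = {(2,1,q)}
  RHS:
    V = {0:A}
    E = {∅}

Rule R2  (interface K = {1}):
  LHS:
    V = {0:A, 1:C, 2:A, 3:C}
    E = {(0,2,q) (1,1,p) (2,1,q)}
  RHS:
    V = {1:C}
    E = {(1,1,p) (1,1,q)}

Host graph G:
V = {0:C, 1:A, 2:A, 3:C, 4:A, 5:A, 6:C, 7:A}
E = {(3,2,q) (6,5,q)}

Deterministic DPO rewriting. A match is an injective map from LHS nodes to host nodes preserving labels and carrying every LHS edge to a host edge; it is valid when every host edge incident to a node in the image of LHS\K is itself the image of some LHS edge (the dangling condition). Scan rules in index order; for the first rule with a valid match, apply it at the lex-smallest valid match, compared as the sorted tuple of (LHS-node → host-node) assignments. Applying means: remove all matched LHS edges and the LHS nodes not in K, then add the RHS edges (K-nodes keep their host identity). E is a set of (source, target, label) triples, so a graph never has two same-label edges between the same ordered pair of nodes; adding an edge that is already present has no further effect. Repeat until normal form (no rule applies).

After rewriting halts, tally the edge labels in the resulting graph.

initial: |V|=8 |E|=2  E = 3-q->2 6-q->5
step 1: apply R1 at {0↦1, 1↦2, 2↦3, 3↦4}  → |V|=5 |E|=1  E = 6-q->5
step 2: apply R1 at {0↦1, 1↦5, 2↦6, 3↦7}  → |V|=2 |E|=0  E = ∅
halt: no rule applies after step 2
NF edges: []

Answer: (no edges)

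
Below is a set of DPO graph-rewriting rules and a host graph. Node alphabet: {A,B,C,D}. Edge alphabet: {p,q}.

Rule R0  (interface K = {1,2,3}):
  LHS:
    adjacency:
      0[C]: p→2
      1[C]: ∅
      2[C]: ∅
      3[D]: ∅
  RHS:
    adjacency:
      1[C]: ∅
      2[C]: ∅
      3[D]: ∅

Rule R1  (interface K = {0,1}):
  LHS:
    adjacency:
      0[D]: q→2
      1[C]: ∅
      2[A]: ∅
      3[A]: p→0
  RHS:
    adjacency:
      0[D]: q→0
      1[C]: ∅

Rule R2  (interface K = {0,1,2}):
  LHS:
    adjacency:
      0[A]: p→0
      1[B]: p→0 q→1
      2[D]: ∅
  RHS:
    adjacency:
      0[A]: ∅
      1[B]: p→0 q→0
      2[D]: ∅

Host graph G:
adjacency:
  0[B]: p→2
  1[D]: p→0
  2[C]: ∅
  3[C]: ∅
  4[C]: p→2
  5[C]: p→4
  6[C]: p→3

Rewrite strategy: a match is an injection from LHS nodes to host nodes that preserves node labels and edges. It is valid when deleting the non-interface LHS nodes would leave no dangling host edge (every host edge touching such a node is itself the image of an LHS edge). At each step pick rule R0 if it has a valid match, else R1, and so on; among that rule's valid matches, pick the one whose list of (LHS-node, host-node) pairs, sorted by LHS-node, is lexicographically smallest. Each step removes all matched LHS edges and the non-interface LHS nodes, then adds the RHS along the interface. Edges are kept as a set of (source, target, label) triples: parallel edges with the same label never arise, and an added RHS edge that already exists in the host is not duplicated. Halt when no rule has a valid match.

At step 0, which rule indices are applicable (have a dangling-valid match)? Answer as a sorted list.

R0: 6 valid matches — {0↦5, 1↦2, 2↦4, 3↦1}, {0↦5, 1↦3, 2↦4, 3↦1}, {0↦5, 1↦6, 2↦4, 3↦1} (+3 more)
R1: no valid match — LHS pattern not found
R2: no valid match — LHS pattern not found

Answer: [R0]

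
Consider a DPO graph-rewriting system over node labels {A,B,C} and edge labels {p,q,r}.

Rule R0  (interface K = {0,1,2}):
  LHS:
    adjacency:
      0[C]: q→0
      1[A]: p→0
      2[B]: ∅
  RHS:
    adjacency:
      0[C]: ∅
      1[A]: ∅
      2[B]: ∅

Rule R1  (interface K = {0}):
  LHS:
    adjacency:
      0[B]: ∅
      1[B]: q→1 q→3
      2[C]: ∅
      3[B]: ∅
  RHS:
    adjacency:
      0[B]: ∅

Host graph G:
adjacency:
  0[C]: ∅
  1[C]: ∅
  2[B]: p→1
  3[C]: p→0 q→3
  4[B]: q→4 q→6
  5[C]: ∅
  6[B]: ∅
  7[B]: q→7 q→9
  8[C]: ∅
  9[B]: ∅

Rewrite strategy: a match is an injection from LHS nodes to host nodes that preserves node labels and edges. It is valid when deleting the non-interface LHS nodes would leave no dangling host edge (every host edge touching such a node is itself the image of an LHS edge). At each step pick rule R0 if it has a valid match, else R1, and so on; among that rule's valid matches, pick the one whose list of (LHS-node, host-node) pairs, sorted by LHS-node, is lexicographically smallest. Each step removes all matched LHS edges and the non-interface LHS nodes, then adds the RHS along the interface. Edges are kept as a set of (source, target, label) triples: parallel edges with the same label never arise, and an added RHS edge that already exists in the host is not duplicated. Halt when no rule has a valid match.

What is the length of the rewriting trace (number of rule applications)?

Answer: 2

Rewrite trace:
start.  V:10 E:7  edges: 2-p->1 3-p->0 3-q->3 4-q->4 4-q->6 7-q->7 7-q->9
1. fire R1 via {0↦2, 1↦4, 2↦5, 3↦6}  →  V:7 E:5  edges: 2-p->1 3-p->0 3-q->3 7-q->7 7-q->9
2. fire R1 via {0↦2, 1↦7, 2↦8, 3↦9}  →  V:4 E:3  edges: 2-p->1 3-p->0 3-q->3
normal form: no rule applies after step 2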